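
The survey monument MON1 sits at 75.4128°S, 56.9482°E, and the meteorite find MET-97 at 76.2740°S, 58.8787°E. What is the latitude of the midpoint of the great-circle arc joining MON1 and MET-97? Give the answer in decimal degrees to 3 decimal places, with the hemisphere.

Bx = cos φ₂ cos Δλ = 0.237144,  By = cos φ₂ sin Δλ = 0.007993
φₘ = atan2(sin φ₁ + sin φ₂, √((cos φ₁ + Bx)² + By²)) = -75.84533°
λₘ = λ₁ + atan2(By, cos φ₁ + Bx) = 57.88469°

75.845°S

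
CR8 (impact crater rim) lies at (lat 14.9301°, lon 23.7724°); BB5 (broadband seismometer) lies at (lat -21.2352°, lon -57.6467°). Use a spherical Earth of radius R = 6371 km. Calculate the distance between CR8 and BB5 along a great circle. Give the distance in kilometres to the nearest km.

Δφ = -36.1653°,  Δλ = -81.4191°
a = sin²(Δφ/2) + cos φ₁ cos φ₂ sin²(Δλ/2) = 0.479468
c = 2·arcsin(√a) = 1.529722 rad = 87.6466°
d = R·c = 6371 × 1.529722 = 9745.9 km

9746 km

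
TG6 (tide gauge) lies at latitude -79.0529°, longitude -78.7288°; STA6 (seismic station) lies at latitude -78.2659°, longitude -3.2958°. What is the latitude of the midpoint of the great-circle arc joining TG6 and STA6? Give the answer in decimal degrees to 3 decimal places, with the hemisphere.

80.982°S

Bx = cos φ₂ cos Δλ = 0.051150,  By = cos φ₂ sin Δλ = 0.196833
φₘ = atan2(sin φ₁ + sin φ₂, √((cos φ₁ + Bx)² + By²)) = -80.98206°
λₘ = λ₁ + atan2(By, cos φ₁ + Bx) = -39.49529°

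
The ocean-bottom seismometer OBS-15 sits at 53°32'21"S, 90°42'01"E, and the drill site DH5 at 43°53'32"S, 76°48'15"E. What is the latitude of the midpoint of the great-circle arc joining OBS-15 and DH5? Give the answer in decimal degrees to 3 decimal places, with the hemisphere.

OBS-15: φ = -53.53917°, λ = +90.70028°
DH5: φ = -43.89222°, λ = +76.80417°
Bx = cos φ₂ cos Δλ = 0.699554,  By = cos φ₂ sin Δλ = -0.173072
φₘ = atan2(sin φ₁ + sin φ₂, √((cos φ₁ + Bx)² + By²)) = -48.92303°
λₘ = λ₁ + atan2(By, cos φ₁ + Bx) = 83.08121°

48.923°S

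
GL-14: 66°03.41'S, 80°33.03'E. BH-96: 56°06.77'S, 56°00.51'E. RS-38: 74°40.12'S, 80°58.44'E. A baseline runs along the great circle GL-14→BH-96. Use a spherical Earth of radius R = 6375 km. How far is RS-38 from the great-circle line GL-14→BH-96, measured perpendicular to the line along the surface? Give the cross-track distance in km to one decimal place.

834.0 km

GL-14: φ = -66.05683°, λ = +80.55050°
BH-96: φ = -56.11283°, λ = +56.00850°
RS-38: φ = -74.66867°, λ = +80.97400°
δ₁₃ = central angle GL-14→RS-38 = 0.150324 rad  (haversine)
θ₁₃ = bearing GL-14→RS-38 = 179.252°,  θ₁₂ = bearing GL-14→BH-96 = 298.673°
dₓₜ = R·arcsin(sin δ₁₃ · sin(θ₁₃ − θ₁₂)) = 6375·arcsin(0.14976·sin(-119.421°)) = -833.967 km
|dₓₜ| = 833.967 km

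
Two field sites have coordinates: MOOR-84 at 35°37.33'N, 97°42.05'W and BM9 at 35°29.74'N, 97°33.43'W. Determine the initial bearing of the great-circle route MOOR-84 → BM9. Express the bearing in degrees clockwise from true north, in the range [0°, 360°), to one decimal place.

137.2°

MOOR-84: φ = +35.62217°, λ = -97.70083°
BM9: φ = +35.49567°, λ = -97.55717°
Δλ = 0.1437°
y = sin Δλ · cos φ₂ = 0.002041
x = cos φ₁ sin φ₂ − sin φ₁ cos φ₂ cos Δλ = -0.002206
θ = atan2(y, x) = 137.2229° → 137.2229° (mod 360°)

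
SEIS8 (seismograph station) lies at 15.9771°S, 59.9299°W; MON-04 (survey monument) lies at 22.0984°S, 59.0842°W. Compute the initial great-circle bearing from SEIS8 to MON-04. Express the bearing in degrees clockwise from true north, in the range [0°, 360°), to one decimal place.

Δλ = 0.8457°
y = sin Δλ · cos φ₂ = 0.013675
x = cos φ₁ sin φ₂ − sin φ₁ cos φ₂ cos Δλ = -0.106661
θ = atan2(y, x) = 172.6938° → 172.6938° (mod 360°)

172.7°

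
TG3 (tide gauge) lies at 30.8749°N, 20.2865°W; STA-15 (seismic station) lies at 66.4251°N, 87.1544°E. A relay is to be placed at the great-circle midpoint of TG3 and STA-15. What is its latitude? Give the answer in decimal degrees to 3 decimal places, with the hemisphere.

Bx = cos φ₂ cos Δλ = -0.119873,  By = cos φ₂ sin Δλ = 0.381561
φₘ = atan2(sin φ₁ + sin φ₂, √((cos φ₁ + Bx)² + By²)) = 59.82799°
λₘ = λ₁ + atan2(By, cos φ₁ + Bx) = 7.04016°

59.828°N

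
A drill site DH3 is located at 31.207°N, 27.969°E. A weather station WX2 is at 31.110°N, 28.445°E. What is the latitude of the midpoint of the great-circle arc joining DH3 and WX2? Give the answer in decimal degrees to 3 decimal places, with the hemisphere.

31.159°N

Bx = cos φ₂ cos Δλ = 0.856147,  By = cos φ₂ sin Δλ = 0.007113
φₘ = atan2(sin φ₁ + sin φ₂, √((cos φ₁ + Bx)² + By²)) = 31.15872°
λₘ = λ₁ + atan2(By, cos φ₁ + Bx) = 28.20712°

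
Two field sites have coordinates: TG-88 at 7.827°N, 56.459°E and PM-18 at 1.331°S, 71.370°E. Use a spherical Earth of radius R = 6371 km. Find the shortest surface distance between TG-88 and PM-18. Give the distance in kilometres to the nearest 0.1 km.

1942.0 km

Δφ = -9.1580°,  Δλ = 14.9110°
a = sin²(Δφ/2) + cos φ₁ cos φ₂ sin²(Δλ/2) = 0.023049
c = 2·arcsin(√a) = 0.304815 rad = 17.4646°
d = R·c = 6371 × 0.304815 = 1942.0 km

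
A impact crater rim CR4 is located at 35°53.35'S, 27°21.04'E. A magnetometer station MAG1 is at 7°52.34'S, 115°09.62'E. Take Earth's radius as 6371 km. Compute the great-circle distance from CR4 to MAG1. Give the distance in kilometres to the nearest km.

CR4: φ = -35.88917°, λ = +27.35067°
MAG1: φ = -7.87233°, λ = +115.16033°
Δφ = 28.0168°,  Δλ = 87.8097°
a = sin²(Δφ/2) + cos φ₁ cos φ₂ sin²(Δλ/2) = 0.444518
c = 2·arcsin(√a) = 1.459604 rad = 83.6291°
d = R·c = 6371 × 1.459604 = 9299.1 km

9299 km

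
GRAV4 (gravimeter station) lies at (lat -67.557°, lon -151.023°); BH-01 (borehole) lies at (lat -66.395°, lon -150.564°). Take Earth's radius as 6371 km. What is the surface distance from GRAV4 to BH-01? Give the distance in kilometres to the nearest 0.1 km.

130.7 km

Δφ = 1.1620°,  Δλ = 0.4590°
a = sin²(Δφ/2) + cos φ₁ cos φ₂ sin²(Δλ/2) = 0.000105
c = 2·arcsin(√a) = 0.020521 rad = 1.1758°
d = R·c = 6371 × 0.020521 = 130.7 km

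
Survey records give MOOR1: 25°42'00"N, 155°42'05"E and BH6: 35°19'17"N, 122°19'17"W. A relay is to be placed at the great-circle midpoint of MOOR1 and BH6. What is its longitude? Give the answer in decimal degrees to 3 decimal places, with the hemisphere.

165.778°W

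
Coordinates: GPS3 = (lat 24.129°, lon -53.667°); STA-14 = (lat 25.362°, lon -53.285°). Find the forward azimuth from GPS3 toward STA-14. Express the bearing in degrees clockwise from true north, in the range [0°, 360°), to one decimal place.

Δλ = 0.3820°
y = sin Δλ · cos φ₂ = 0.006025
x = cos φ₁ sin φ₂ − sin φ₁ cos φ₂ cos Δλ = 0.021526
θ = atan2(y, x) = 15.6351° → 15.6351° (mod 360°)

15.6°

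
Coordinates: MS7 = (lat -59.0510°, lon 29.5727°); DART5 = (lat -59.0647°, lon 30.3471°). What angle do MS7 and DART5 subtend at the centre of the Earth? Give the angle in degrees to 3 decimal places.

0.398°

Δφ = -0.0137°,  Δλ = 0.7744°
a = sin²(Δφ/2) + cos φ₁ cos φ₂ sin²(Δλ/2) = 0.000012
c = 2·arcsin(√a) = 0.006954 rad = 0.3984°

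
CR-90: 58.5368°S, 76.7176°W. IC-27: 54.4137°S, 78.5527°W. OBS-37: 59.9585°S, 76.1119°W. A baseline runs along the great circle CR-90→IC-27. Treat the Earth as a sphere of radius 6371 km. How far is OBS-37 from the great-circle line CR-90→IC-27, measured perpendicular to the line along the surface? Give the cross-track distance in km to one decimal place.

7.2 km

δ₁₃ = central angle CR-90→OBS-37 = 0.025395 rad  (haversine)
θ₁₃ = bearing CR-90→OBS-37 = 167.970°,  θ₁₂ = bearing CR-90→IC-27 = 345.420°
dₓₜ = R·arcsin(sin δ₁₃ · sin(θ₁₃ − θ₁₂)) = 6371·arcsin(0.02539·sin(-177.450°)) = -7.198 km
|dₓₜ| = 7.198 km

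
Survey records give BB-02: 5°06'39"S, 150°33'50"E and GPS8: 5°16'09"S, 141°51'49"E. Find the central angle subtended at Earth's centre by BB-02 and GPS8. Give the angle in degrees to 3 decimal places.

8.666°

BB-02: φ = -5.11083°, λ = +150.56389°
GPS8: φ = -5.26917°, λ = +141.86361°
Δφ = -0.1583°,  Δλ = -8.7003°
a = sin²(Δφ/2) + cos φ₁ cos φ₂ sin²(Δλ/2) = 0.005708
c = 2·arcsin(√a) = 0.151250 rad = 8.6660°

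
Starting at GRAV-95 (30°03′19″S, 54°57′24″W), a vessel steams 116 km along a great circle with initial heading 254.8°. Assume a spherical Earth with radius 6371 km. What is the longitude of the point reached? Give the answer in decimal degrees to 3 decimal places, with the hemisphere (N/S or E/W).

56.123°W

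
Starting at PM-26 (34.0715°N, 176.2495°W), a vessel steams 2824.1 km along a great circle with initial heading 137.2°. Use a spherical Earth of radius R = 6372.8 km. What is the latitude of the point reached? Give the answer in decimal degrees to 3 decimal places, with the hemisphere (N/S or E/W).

14.212°N

δ = d/R = 2824.1/6372.8 = 0.443149 rad
φ₂ = arcsin(sin φ₁ cos δ + cos φ₁ sin δ cos θ)
   = arcsin(0.56023·0.90341 + 0.82834·0.42879·-0.73373) = 14.21173°
λ₂ = λ₁ + atan2(sin θ sin δ cos φ₁, cos δ − sin φ₁ sin φ₂) = -158.75988°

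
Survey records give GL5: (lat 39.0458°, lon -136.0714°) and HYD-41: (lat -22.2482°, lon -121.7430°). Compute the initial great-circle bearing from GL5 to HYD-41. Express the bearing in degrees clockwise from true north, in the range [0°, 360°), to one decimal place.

Δλ = 14.3284°
y = sin Δλ · cos φ₂ = 0.229055
x = cos φ₁ sin φ₂ − sin φ₁ cos φ₂ cos Δλ = -0.858959
θ = atan2(y, x) = 165.0686° → 165.0686° (mod 360°)

165.1°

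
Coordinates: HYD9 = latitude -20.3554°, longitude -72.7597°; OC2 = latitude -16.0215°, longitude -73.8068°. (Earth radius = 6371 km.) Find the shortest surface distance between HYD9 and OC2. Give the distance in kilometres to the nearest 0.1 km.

494.4 km

Δφ = 4.3339°,  Δλ = -1.0471°
a = sin²(Δφ/2) + cos φ₁ cos φ₂ sin²(Δλ/2) = 0.001505
c = 2·arcsin(√a) = 0.077607 rad = 4.4465°
d = R·c = 6371 × 0.077607 = 494.4 km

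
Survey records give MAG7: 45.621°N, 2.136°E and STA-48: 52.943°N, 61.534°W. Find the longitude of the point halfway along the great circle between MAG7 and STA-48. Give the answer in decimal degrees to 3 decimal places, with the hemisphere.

27.056°W

Bx = cos φ₂ cos Δλ = 0.267282,  By = cos φ₂ sin Δλ = -0.540091
φₘ = atan2(sin φ₁ + sin φ₂, √((cos φ₁ + Bx)² + By²)) = 53.79628°
λₘ = λ₁ + atan2(By, cos φ₁ + Bx) = -27.05633°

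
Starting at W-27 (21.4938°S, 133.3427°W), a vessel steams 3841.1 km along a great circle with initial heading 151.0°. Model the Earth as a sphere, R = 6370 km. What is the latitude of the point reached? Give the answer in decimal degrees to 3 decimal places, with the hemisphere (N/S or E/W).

49.756°S

δ = d/R = 3841.1/6370 = 0.602998 rad
φ₂ = arcsin(sin φ₁ cos δ + cos φ₁ sin δ cos θ)
   = arcsin(-0.36640·0.82364 + 0.93046·0.56711·-0.87462) = -49.75577°
λ₂ = λ₁ + atan2(sin θ sin δ cos φ₁, cos δ − sin φ₁ sin φ₂) = -108.15553°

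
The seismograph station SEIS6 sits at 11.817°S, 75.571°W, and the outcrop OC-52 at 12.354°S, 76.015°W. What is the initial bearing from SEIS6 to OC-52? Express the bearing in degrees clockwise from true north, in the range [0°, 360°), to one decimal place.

Δλ = -0.4440°
y = sin Δλ · cos φ₂ = -0.007570
x = cos φ₁ sin φ₂ − sin φ₁ cos φ₂ cos Δλ = -0.009378
θ = atan2(y, x) = -141.0910° → 218.9090° (mod 360°)

218.9°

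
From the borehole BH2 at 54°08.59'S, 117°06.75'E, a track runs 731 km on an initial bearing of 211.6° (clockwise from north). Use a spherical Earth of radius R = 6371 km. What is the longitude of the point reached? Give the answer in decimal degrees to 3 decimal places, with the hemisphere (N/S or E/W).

110.310°E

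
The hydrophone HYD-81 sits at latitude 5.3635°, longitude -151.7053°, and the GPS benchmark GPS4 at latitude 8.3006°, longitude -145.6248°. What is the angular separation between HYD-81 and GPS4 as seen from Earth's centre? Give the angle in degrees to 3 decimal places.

6.713°

Δφ = 2.9371°,  Δλ = 6.0805°
a = sin²(Δφ/2) + cos φ₁ cos φ₂ sin²(Δλ/2) = 0.003428
c = 2·arcsin(√a) = 0.117167 rad = 6.7132°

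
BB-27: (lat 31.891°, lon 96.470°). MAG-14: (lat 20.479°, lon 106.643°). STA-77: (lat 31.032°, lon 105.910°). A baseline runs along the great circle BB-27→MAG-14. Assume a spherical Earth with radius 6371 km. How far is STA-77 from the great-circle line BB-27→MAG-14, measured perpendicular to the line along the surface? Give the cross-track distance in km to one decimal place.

639.4 km

δ₁₃ = central angle BB-27→STA-77 = 0.141290 rad  (haversine)
θ₁₃ = bearing BB-27→STA-77 = 93.608°,  θ₁₂ = bearing BB-27→MAG-14 = 138.962°
dₓₜ = R·arcsin(sin δ₁₃ · sin(θ₁₃ − θ₁₂)) = 6371·arcsin(0.14082·sin(-45.354°)) = -639.370 km
|dₓₜ| = 639.370 km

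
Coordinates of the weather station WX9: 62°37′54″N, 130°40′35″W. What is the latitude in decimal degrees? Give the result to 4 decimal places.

62.6317°N

62° + 37′/60 + 54″/3600 = 62 + 0.61667 + 0.01500 = 62.6317°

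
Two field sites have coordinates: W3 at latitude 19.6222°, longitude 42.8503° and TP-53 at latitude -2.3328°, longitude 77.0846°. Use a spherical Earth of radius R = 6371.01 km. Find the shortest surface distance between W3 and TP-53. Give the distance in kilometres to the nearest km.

4464 km

Δφ = -21.9550°,  Δλ = 34.2343°
a = sin²(Δφ/2) + cos φ₁ cos φ₂ sin²(Δλ/2) = 0.117791
c = 2·arcsin(√a) = 0.700658 rad = 40.1447°
d = R·c = 6371.01 × 0.700658 = 4463.9 km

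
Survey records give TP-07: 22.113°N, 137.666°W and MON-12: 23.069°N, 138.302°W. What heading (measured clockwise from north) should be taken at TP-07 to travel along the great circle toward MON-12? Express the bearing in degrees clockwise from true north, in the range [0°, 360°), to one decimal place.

Δλ = -0.6360°
y = sin Δλ · cos φ₂ = -0.010212
x = cos φ₁ sin φ₂ − sin φ₁ cos φ₂ cos Δλ = 0.016706
θ = atan2(y, x) = -31.4377° → 328.5623° (mod 360°)

328.6°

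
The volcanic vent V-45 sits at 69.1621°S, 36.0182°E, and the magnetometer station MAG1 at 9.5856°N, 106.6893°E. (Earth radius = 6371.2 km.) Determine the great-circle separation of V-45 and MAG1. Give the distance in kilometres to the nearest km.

Δφ = 78.7477°,  Δλ = 70.6711°
a = sin²(Δφ/2) + cos φ₁ cos φ₂ sin²(Δλ/2) = 0.519766
c = 2·arcsin(√a) = 1.610338 rad = 92.2656°
d = R·c = 6371.2 × 1.610338 = 10259.8 km

10260 km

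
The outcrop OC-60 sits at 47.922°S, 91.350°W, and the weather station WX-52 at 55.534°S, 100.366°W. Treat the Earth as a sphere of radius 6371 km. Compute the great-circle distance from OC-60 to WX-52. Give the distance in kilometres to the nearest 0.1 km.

1048.0 km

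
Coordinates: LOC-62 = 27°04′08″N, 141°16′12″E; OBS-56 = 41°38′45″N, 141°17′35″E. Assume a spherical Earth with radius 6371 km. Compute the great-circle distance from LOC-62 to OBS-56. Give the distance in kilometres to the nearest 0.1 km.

LOC-62: φ = +27.06889°, λ = +141.27000°
OBS-56: φ = +41.64583°, λ = +141.29306°
Δφ = 14.5769°,  Δλ = 0.0231°
a = sin²(Δφ/2) + cos φ₁ cos φ₂ sin²(Δλ/2) = 0.016095
c = 2·arcsin(√a) = 0.254416 rad = 14.5770°
d = R·c = 6371 × 0.254416 = 1620.9 km

1620.9 km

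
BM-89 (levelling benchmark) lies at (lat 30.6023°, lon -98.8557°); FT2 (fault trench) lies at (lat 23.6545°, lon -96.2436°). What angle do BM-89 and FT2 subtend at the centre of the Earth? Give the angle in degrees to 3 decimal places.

Δφ = -6.9478°,  Δλ = 2.6121°
a = sin²(Δφ/2) + cos φ₁ cos φ₂ sin²(Δλ/2) = 0.004081
c = 2·arcsin(√a) = 0.127856 rad = 7.3256°

7.326°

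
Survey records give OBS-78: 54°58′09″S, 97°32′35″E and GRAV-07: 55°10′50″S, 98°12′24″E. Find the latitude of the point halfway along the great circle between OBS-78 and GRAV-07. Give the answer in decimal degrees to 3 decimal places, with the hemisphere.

OBS-78: φ = -54.96917°, λ = +97.54306°
GRAV-07: φ = -55.18056°, λ = +98.20667°
Bx = cos φ₂ cos Δλ = 0.570954,  By = cos φ₂ sin Δλ = 0.006613
φₘ = atan2(sin φ₁ + sin φ₂, √((cos φ₁ + Bx)² + By²)) = -55.07531°
λₘ = λ₁ + atan2(By, cos φ₁ + Bx) = 97.87398°

55.075°S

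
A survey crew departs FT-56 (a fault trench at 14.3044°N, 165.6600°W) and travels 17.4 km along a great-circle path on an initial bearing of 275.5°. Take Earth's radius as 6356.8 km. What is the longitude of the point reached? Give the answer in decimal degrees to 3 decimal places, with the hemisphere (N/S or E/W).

δ = d/R = 17.4/6356.8 = 0.002737 rad
φ₂ = arcsin(sin φ₁ cos δ + cos φ₁ sin δ cos θ)
   = arcsin(0.24707·1.00000 + 0.96900·0.00274·0.09585) = 14.31938°
λ₂ = λ₁ + atan2(sin θ sin δ cos φ₁, cos δ − sin φ₁ sin φ₂) = -165.82112°

165.821°W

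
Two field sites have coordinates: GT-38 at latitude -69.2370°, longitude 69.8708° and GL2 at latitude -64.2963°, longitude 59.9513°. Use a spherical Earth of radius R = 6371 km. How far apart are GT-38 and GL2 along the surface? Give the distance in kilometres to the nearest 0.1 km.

699.1 km

Δφ = 4.9407°,  Δλ = -9.9195°
a = sin²(Δφ/2) + cos φ₁ cos φ₂ sin²(Δλ/2) = 0.003007
c = 2·arcsin(√a) = 0.109729 rad = 6.2870°
d = R·c = 6371 × 0.109729 = 699.1 km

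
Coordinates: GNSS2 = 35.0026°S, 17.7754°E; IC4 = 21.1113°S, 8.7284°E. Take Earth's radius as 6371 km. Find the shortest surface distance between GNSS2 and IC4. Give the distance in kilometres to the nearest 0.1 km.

Δφ = 13.8913°,  Δλ = -9.0470°
a = sin²(Δφ/2) + cos φ₁ cos φ₂ sin²(Δλ/2) = 0.019377
c = 2·arcsin(√a) = 0.279307 rad = 16.0031°
d = R·c = 6371 × 0.279307 = 1779.5 km

1779.5 km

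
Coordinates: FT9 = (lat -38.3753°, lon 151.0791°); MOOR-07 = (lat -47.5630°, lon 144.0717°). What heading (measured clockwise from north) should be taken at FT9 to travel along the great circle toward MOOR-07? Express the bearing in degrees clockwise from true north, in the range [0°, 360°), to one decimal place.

Δλ = -7.0074°
y = sin Δλ · cos φ₂ = -0.082321
x = cos φ₁ sin φ₂ − sin φ₁ cos φ₂ cos Δλ = -0.162798
θ = atan2(y, x) = -153.1759° → 206.8241° (mod 360°)

206.8°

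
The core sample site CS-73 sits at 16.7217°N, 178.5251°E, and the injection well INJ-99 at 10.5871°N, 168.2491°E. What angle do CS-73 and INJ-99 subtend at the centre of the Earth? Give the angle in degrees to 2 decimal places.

11.71°

Δφ = -6.1346°,  Δλ = -10.2760°
a = sin²(Δφ/2) + cos φ₁ cos φ₂ sin²(Δλ/2) = 0.010413
c = 2·arcsin(√a) = 0.204448 rad = 11.7140°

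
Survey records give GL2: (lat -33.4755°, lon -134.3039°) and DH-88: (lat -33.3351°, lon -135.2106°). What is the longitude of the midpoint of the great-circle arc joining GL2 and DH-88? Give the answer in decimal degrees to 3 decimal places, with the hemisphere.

134.758°W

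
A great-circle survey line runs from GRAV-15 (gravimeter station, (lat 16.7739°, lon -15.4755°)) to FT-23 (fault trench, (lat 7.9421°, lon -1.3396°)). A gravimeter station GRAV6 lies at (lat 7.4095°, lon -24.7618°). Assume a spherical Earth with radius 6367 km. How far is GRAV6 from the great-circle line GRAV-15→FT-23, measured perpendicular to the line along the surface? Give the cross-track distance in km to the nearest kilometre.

1403 km

δ₁₃ = central angle GRAV-15→GRAV6 = 0.227514 rad  (haversine)
θ₁₃ = bearing GRAV-15→GRAV6 = 225.190°,  θ₁₂ = bearing GRAV-15→FT-23 = 120.920°
dₓₜ = R·arcsin(sin δ₁₃ · sin(θ₁₃ − θ₁₂)) = 6367·arcsin(0.22556·sin(104.270°)) = 1403.136 km
|dₓₜ| = 1403.136 km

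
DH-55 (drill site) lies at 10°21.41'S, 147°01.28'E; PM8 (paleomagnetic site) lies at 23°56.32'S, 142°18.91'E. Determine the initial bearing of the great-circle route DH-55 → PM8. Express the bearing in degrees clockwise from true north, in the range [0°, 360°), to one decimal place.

197.7°

DH-55: φ = -10.35683°, λ = +147.02133°
PM8: φ = -23.93867°, λ = +142.31517°
Δλ = -4.7062°
y = sin Δλ · cos φ₂ = -0.074988
x = cos φ₁ sin φ₂ − sin φ₁ cos φ₂ cos Δλ = -0.235388
θ = atan2(y, x) = -162.3295° → 197.6705° (mod 360°)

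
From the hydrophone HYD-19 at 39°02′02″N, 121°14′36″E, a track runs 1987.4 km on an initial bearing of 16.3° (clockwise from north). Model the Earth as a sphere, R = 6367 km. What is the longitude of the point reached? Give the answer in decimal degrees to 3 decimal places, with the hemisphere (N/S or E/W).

130.093°E

HYD-19: φ = +39.03389°, λ = +121.24333°
δ = d/R = 1987.4/6367 = 0.312141 rad
φ₂ = arcsin(sin φ₁ cos δ + cos φ₁ sin δ cos θ)
   = arcsin(0.62978·0.95168 + 0.77677·0.30710·0.95981) = 55.92494°
λ₂ = λ₁ + atan2(sin θ sin δ cos φ₁, cos δ − sin φ₁ sin φ₂) = 130.09271°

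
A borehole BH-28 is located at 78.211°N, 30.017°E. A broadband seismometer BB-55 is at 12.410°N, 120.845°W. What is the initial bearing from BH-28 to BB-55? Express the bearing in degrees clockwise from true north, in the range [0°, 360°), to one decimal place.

331.6°

Δλ = -150.8620°
y = sin Δλ · cos φ₂ = -0.475538
x = cos φ₁ sin φ₂ − sin φ₁ cos φ₂ cos Δλ = 0.878955
θ = atan2(y, x) = -28.4146° → 331.5854° (mod 360°)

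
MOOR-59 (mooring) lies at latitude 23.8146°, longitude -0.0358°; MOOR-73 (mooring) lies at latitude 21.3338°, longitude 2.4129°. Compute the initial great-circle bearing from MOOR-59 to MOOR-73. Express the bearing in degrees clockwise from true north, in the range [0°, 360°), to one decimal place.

137.2°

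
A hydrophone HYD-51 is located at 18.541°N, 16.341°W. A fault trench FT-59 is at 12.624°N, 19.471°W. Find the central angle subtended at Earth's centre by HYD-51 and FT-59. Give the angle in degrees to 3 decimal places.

6.640°

Δφ = -5.9170°,  Δλ = -3.1300°
a = sin²(Δφ/2) + cos φ₁ cos φ₂ sin²(Δλ/2) = 0.003354
c = 2·arcsin(√a) = 0.115891 rad = 6.6401°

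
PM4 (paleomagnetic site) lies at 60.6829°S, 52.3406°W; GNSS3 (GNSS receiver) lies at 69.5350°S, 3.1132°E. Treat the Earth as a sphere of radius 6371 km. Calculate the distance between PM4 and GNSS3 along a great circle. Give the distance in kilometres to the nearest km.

Δφ = -8.8521°,  Δλ = 55.4538°
a = sin²(Δφ/2) + cos φ₁ cos φ₂ sin²(Δλ/2) = 0.043014
c = 2·arcsin(√a) = 0.417827 rad = 23.9397°
d = R·c = 6371 × 0.417827 = 2662.0 km

2662 km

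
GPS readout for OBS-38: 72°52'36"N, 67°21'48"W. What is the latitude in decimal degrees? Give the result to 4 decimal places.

72° + 52′/60 + 36″/3600 = 72 + 0.86667 + 0.01000 = 72.8767°

72.8767°N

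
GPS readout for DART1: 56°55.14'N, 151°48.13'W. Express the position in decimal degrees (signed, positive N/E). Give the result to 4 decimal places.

+56.9190°, -151.8022°

lat: 56.9190° N → +56.9190°
lon: 151.8022° W → -151.8022°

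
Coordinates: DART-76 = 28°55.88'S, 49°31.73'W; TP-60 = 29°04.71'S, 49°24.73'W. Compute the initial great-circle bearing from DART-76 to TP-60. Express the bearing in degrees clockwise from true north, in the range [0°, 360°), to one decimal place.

145.3°

DART-76: φ = -28.93133°, λ = -49.52883°
TP-60: φ = -29.07850°, λ = -49.41217°
Δλ = 0.1167°
y = sin Δλ · cos φ₂ = 0.001780
x = cos φ₁ sin φ₂ − sin φ₁ cos φ₂ cos Δλ = -0.002569
θ = atan2(y, x) = 145.2938° → 145.2938° (mod 360°)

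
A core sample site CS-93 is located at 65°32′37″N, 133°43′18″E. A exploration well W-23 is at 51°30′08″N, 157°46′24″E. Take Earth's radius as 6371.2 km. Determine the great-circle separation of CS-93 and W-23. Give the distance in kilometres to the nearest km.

CS-93: φ = +65.54361°, λ = +133.72167°
W-23: φ = +51.50222°, λ = +157.77333°
Δφ = -14.0414°,  Δλ = 24.0517°
a = sin²(Δφ/2) + cos φ₁ cos φ₂ sin²(Δλ/2) = 0.026127
c = 2·arcsin(√a) = 0.324701 rad = 18.6040°
d = R·c = 6371.2 × 0.324701 = 2068.7 km

2069 km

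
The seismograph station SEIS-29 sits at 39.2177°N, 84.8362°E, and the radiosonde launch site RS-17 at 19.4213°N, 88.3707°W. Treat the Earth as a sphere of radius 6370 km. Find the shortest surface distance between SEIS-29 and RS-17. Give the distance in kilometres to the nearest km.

Δφ = -19.7964°,  Δλ = -173.2069°
a = sin²(Δφ/2) + cos φ₁ cos φ₂ sin²(Δλ/2) = 0.757650
c = 2·arcsin(√a) = 2.112153 rad = 121.0174°
d = R·c = 6370 × 2.112153 = 13454.4 km

13454 km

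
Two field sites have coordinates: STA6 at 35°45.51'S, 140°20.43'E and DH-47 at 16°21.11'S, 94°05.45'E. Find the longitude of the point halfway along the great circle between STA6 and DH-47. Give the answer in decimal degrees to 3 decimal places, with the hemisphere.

STA6: φ = -35.75850°, λ = +140.34050°
DH-47: φ = -16.35183°, λ = +94.09083°
Bx = cos φ₂ cos Δλ = 0.663546,  By = cos φ₂ sin Δλ = -0.693141
φₘ = atan2(sin φ₁ + sin φ₂, √((cos φ₁ + Bx)² + By²)) = -27.98185°
λₘ = λ₁ + atan2(By, cos φ₁ + Bx) = 115.17094°

115.171°E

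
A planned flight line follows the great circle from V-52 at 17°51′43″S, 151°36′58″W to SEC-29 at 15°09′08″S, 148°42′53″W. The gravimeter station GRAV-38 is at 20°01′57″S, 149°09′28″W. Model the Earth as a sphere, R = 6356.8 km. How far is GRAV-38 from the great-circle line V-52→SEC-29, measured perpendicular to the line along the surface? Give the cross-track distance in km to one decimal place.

V-52: φ = -17.86194°, λ = -151.61611°
SEC-29: φ = -15.15222°, λ = -148.71472°
GRAV-38: φ = -20.03250°, λ = -149.15778°
δ₁₃ = central angle V-52→GRAV-38 = 0.055513 rad  (haversine)
θ₁₃ = bearing V-52→GRAV-38 = 133.424°,  θ₁₂ = bearing V-52→SEC-29 = 46.173°
dₓₜ = R·arcsin(sin δ₁₃ · sin(θ₁₃ − θ₁₂)) = 6356.8·arcsin(0.05548·sin(87.251°)) = 352.478 km
|dₓₜ| = 352.478 km

352.5 km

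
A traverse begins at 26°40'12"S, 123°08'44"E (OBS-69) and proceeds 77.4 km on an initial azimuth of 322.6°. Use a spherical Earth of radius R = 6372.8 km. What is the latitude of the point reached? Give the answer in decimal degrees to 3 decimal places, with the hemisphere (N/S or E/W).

OBS-69: φ = -26.67000°, λ = +123.14556°
δ = d/R = 77.4/6372.8 = 0.012145 rad
φ₂ = arcsin(sin φ₁ cos δ + cos φ₁ sin δ cos θ)
   = arcsin(-0.44885·0.99993 + 0.89361·0.01215·0.79441) = -26.11641°
λ₂ = λ₁ + atan2(sin θ sin δ cos φ₁, cos δ − sin φ₁ sin φ₂) = 122.67484°

26.116°S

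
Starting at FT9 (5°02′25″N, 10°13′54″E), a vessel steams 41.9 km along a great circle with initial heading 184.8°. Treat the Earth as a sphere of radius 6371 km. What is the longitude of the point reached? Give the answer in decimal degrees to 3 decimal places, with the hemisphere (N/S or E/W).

10.200°E

FT9: φ = +5.04028°, λ = +10.23167°
δ = d/R = 41.9/6371 = 0.006577 rad
φ₂ = arcsin(sin φ₁ cos δ + cos φ₁ sin δ cos θ)
   = arcsin(0.08786·0.99998 + 0.99613·0.00658·-0.99649) = 4.66478°
λ₂ = λ₁ + atan2(sin θ sin δ cos φ₁, cos δ − sin φ₁ sin φ₂) = 10.20003°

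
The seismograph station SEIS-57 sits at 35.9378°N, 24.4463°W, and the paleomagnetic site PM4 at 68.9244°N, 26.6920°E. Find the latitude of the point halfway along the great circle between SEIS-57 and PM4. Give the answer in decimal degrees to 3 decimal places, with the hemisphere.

Bx = cos φ₂ cos Δλ = 0.225628,  By = cos φ₂ sin Δλ = 0.280007
φₘ = atan2(sin φ₁ + sin φ₂, √((cos φ₁ + Bx)² + By²)) = 54.79424°
λₘ = λ₁ + atan2(By, cos φ₁ + Bx) = -9.31195°

54.794°N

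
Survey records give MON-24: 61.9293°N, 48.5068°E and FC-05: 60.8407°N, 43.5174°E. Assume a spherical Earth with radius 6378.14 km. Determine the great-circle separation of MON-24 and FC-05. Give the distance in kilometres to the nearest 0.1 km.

292.2 km

Δφ = -1.0886°,  Δλ = -4.9894°
a = sin²(Δφ/2) + cos φ₁ cos φ₂ sin²(Δλ/2) = 0.000525
c = 2·arcsin(√a) = 0.045814 rad = 2.6249°
d = R·c = 6378.14 × 0.045814 = 292.2 km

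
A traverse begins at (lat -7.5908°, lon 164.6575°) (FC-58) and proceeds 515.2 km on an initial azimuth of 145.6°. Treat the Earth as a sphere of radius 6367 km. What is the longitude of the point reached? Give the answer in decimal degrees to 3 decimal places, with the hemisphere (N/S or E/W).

167.328°E

δ = d/R = 515.2/6367 = 0.080917 rad
φ₂ = arcsin(sin φ₁ cos δ + cos φ₁ sin δ cos θ)
   = arcsin(-0.13210·0.99673 + 0.99124·0.08083·-0.82511) = -11.40680°
λ₂ = λ₁ + atan2(sin θ sin δ cos φ₁, cos δ − sin φ₁ sin φ₂) = 167.32764°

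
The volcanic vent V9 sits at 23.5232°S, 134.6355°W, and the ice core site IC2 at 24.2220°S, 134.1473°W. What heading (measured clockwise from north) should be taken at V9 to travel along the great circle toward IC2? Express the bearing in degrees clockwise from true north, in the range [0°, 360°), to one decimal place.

Δλ = 0.4882°
y = sin Δλ · cos φ₂ = 0.007770
x = cos φ₁ sin φ₂ − sin φ₁ cos φ₂ cos Δλ = -0.012209
θ = atan2(y, x) = 147.5257° → 147.5257° (mod 360°)

147.5°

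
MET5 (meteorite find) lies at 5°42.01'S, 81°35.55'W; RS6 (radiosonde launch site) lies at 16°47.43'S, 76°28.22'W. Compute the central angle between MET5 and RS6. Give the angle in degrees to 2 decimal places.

12.17°

MET5: φ = -5.70017°, λ = -81.59250°
RS6: φ = -16.79050°, λ = -76.47033°
Δφ = -11.0903°,  Δλ = 5.1222°
a = sin²(Δφ/2) + cos φ₁ cos φ₂ sin²(Δλ/2) = 0.011240
c = 2·arcsin(√a) = 0.212433 rad = 12.1715°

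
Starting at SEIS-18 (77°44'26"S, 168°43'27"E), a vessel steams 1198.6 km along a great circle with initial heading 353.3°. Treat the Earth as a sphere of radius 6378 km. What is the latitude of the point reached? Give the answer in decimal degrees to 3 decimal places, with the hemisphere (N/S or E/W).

SEIS-18: φ = -77.74056°, λ = +168.72417°
δ = d/R = 1198.6/6378 = 0.187927 rad
φ₂ = arcsin(sin φ₁ cos δ + cos φ₁ sin δ cos θ)
   = arcsin(-0.97720·0.98239 + 0.21234·0.18682·0.99317) = -67.01283°
λ₂ = λ₁ + atan2(sin θ sin δ cos φ₁, cos δ − sin φ₁ sin φ₂) = 165.52459°

67.013°S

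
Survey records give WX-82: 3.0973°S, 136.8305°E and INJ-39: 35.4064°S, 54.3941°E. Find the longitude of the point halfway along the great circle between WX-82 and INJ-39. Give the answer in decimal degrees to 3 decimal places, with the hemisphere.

Bx = cos φ₂ cos Δλ = 0.107284,  By = cos φ₂ sin Δλ = -0.807972
φₘ = atan2(sin φ₁ + sin φ₂, √((cos φ₁ + Bx)² + By²)) = -24.82012°
λₘ = λ₁ + atan2(By, cos φ₁ + Bx) = 100.67671°

100.677°E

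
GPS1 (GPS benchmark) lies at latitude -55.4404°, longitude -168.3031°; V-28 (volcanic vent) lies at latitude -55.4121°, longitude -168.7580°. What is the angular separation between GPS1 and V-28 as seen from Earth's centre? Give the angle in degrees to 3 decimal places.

Δφ = 0.0283°,  Δλ = -0.4549°
a = sin²(Δφ/2) + cos φ₁ cos φ₂ sin²(Δλ/2) = 0.000005
c = 2·arcsin(√a) = 0.004532 rad = 0.2597°

0.260°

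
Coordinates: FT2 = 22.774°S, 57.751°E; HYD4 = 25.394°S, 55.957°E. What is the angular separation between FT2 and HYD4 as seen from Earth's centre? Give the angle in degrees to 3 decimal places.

3.090°

Δφ = -2.6200°,  Δλ = -1.7940°
a = sin²(Δφ/2) + cos φ₁ cos φ₂ sin²(Δλ/2) = 0.000727
c = 2·arcsin(√a) = 0.053925 rad = 3.0897°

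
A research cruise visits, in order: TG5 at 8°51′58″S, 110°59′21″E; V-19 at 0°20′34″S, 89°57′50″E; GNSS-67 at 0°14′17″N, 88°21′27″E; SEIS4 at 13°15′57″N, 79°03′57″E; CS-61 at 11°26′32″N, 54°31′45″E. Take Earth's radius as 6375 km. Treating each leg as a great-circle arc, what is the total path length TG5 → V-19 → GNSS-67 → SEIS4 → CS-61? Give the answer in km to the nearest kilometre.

7154 km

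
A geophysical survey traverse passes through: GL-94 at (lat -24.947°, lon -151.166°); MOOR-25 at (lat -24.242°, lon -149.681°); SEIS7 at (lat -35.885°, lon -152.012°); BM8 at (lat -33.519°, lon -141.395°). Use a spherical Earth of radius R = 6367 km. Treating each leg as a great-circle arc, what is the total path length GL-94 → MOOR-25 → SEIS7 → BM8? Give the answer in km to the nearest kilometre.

2487 km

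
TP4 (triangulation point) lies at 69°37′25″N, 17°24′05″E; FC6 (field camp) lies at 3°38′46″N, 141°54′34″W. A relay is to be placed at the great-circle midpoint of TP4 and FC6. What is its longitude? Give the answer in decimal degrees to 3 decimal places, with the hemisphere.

131.540°W

TP4: φ = +69.62361°, λ = +17.40139°
FC6: φ = +3.64611°, λ = -141.90944°
Bx = cos φ₂ cos Δλ = -0.933617,  By = cos φ₂ sin Δλ = -0.352583
φₘ = atan2(sin φ₁ + sin φ₂, √((cos φ₁ + Bx)² + By²)) = 55.67822°
λₘ = λ₁ + atan2(By, cos φ₁ + Bx) = -131.53967°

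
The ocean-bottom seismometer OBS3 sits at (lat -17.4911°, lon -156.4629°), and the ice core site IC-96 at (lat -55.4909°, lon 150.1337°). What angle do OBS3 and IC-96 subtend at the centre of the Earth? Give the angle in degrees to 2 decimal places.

55.26°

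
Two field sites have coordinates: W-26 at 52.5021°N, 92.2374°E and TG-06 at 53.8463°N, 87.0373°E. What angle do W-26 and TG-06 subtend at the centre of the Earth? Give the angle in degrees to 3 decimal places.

Δφ = 1.3442°,  Δλ = -5.2001°
a = sin²(Δφ/2) + cos φ₁ cos φ₂ sin²(Δλ/2) = 0.000877
c = 2·arcsin(√a) = 0.059224 rad = 3.3933°

3.393°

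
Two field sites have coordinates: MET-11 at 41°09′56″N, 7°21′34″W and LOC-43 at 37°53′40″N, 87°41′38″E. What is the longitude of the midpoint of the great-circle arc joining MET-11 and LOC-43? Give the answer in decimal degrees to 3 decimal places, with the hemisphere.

41.642°E

MET-11: φ = +41.16556°, λ = -7.35944°
LOC-43: φ = +37.89444°, λ = +87.69389°
Bx = cos φ₂ cos Δλ = -0.069510,  By = cos φ₂ sin Δλ = 0.786076
φₘ = atan2(sin φ₁ + sin φ₂, √((cos φ₁ + Bx)² + By²)) = 50.69838°
λₘ = λ₁ + atan2(By, cos φ₁ + Bx) = 41.64160°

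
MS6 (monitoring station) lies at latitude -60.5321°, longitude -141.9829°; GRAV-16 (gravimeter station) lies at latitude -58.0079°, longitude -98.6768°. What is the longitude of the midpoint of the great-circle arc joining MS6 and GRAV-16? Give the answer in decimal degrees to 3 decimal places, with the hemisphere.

119.487°W

Bx = cos φ₂ cos Δλ = 0.385537,  By = cos φ₂ sin Δλ = 0.363389
φₘ = atan2(sin φ₁ + sin φ₂, √((cos φ₁ + Bx)² + By²)) = -61.07599°
λₘ = λ₁ + atan2(By, cos φ₁ + Bx) = -119.48691°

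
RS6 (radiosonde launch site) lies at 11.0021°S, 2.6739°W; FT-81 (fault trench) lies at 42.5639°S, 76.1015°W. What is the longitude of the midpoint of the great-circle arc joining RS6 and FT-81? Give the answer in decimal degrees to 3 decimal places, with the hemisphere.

Bx = cos φ₂ cos Δλ = 0.210076,  By = cos φ₂ sin Δλ = -0.705928
φₘ = atan2(sin φ₁ + sin φ₂, √((cos φ₁ + Bx)² + By²)) = -32.05223°
λₘ = λ₁ + atan2(By, cos φ₁ + Bx) = -33.31524°

33.315°W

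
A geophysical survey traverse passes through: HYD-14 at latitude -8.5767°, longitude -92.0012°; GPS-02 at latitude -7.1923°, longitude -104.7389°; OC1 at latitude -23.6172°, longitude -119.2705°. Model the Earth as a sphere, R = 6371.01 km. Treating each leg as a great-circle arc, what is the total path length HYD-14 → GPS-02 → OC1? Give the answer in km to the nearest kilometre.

3807 km

HYD-14→GPS-02: c = 0.221521 rad, d = 1411.31 km
GPS-02→OC1: c = 0.376082 rad, d = 2396.02 km
Total = 1411.31 + 2396.02 = 3807.33 km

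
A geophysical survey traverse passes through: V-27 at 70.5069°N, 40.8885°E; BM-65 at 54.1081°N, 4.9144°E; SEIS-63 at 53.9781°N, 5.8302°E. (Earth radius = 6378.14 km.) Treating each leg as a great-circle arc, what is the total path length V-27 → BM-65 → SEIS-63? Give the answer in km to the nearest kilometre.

V-27→BM-65: c = 0.397557 rad, d = 2535.67 km
BM-65→SEIS-63: c = 0.009656 rad, d = 61.58 km
Total = 2535.67 + 61.58 = 2597.26 km

2597 km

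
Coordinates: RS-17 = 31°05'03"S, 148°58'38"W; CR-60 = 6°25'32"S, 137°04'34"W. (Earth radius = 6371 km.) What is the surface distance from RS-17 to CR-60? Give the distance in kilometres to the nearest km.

RS-17: φ = -31.08417°, λ = -148.97722°
CR-60: φ = -6.42556°, λ = -137.07611°
Δφ = 24.6586°,  Δλ = 11.9011°
a = sin²(Δφ/2) + cos φ₁ cos φ₂ sin²(Δλ/2) = 0.054742
c = 2·arcsin(√a) = 0.472316 rad = 27.0617°
d = R·c = 6371 × 0.472316 = 3009.1 km

3009 km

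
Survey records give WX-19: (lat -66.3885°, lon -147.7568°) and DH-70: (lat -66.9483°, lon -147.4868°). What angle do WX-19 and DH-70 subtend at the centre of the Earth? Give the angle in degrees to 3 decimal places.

0.570°

Δφ = -0.5598°,  Δλ = 0.2700°
a = sin²(Δφ/2) + cos φ₁ cos φ₂ sin²(Δλ/2) = 0.000025
c = 2·arcsin(√a) = 0.009947 rad = 0.5699°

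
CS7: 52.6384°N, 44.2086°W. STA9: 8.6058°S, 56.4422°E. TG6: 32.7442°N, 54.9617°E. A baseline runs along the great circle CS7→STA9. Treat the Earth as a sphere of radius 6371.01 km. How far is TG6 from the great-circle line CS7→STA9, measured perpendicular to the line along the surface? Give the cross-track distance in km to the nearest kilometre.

2536 km

δ₁₃ = central angle CS7→TG6 = 1.214755 rad  (haversine)
θ₁₃ = bearing CS7→TG6 = 62.363°,  θ₁₂ = bearing CS7→STA9 = 86.793°
dₓₜ = R·arcsin(sin δ₁₃ · sin(θ₁₃ − θ₁₂)) = 6371.01·arcsin(0.93728·sin(-24.430°)) = -2536.156 km
|dₓₜ| = 2536.156 km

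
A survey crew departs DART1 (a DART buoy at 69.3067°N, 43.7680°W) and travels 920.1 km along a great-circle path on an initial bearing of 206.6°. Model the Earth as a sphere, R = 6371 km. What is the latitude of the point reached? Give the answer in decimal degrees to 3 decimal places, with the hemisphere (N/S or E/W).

δ = d/R = 920.1/6371 = 0.144420 rad
φ₂ = arcsin(sin φ₁ cos δ + cos φ₁ sin δ cos θ)
   = arcsin(0.93549·0.98959 + 0.35337·0.14392·-0.89415) = 61.67538°
λ₂ = λ₁ + atan2(sin θ sin δ cos φ₁, cos δ − sin φ₁ sin φ₂) = -51.57389°

61.675°N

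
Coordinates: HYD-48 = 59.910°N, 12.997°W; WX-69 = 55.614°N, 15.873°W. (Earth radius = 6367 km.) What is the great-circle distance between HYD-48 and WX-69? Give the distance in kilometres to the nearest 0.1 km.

506.8 km

Δφ = -4.2960°,  Δλ = -2.8760°
a = sin²(Δφ/2) + cos φ₁ cos φ₂ sin²(Δλ/2) = 0.001583
c = 2·arcsin(√a) = 0.079598 rad = 4.5606°
d = R·c = 6367 × 0.079598 = 506.8 km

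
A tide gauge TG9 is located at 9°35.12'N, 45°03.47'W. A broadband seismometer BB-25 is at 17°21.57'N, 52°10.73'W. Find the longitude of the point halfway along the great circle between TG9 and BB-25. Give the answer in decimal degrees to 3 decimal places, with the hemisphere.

TG9: φ = +9.58533°, λ = -45.05783°
BB-25: φ = +17.35950°, λ = -52.17883°
Bx = cos φ₂ cos Δλ = 0.947089,  By = cos φ₂ sin Δλ = -0.118319
φₘ = atan2(sin φ₁ + sin φ₂, √((cos φ₁ + Bx)² + By²)) = 13.49751°
λₘ = λ₁ + atan2(By, cos φ₁ + Bx) = -48.56030°

48.560°W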